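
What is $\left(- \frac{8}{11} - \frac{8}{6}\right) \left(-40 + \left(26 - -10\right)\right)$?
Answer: $\frac{272}{33} \approx 8.2424$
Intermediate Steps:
$\left(- \frac{8}{11} - \frac{8}{6}\right) \left(-40 + \left(26 - -10\right)\right) = \left(\left(-8\right) \frac{1}{11} - \frac{4}{3}\right) \left(-40 + \left(26 + 10\right)\right) = \left(- \frac{8}{11} - \frac{4}{3}\right) \left(-40 + 36\right) = \left(- \frac{68}{33}\right) \left(-4\right) = \frac{272}{33}$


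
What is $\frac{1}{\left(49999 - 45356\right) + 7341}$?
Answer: $\frac{1}{11984} \approx 8.3445 \cdot 10^{-5}$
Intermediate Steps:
$\frac{1}{\left(49999 - 45356\right) + 7341} = \frac{1}{4643 + 7341} = \frac{1}{11984}$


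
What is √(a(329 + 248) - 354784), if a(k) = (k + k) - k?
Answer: I*√354207 ≈ 595.15*I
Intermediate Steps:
a(k) = k (a(k) = 2*k - k = k)
√(a(329 + 248) - 354784) = √((329 + 248) - 354784) = √(577 - 354784) = √(-354207) = I*√354207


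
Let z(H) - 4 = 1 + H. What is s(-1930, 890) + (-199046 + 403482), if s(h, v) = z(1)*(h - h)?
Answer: 204436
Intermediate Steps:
z(H) = 5 + H (z(H) = 4 + (1 + H) = 5 + H)
s(h, v) = 0 (s(h, v) = (5 + 1)*(h - h) = 6*0 = 0)
s(-1930, 890) + (-199046 + 403482) = 0 + (-199046 + 403482) = 0 + 204436 = 204436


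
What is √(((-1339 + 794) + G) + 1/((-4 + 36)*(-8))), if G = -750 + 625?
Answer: I*√171521/16 ≈ 25.884*I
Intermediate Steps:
G = -125
√(((-1339 + 794) + G) + 1/((-4 + 36)*(-8))) = √(((-1339 + 794) - 125) + 1/((-4 + 36)*(-8))) = √((-545 - 125) + 1/(32*(-8))) = √(-670 + 1/(-256)) = √(-670 - 1/256) = √(-171521/256) = I*√171521/16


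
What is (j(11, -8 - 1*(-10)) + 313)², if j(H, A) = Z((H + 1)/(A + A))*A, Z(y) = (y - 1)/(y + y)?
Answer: 885481/9 ≈ 98387.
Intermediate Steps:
Z(y) = (-1 + y)/(2*y) (Z(y) = (-1 + y)/((2*y)) = (-1 + y)*(1/(2*y)) = (-1 + y)/(2*y))
j(H, A) = A²*(-1 + (1 + H)/(2*A))/(1 + H) (j(H, A) = ((-1 + (H + 1)/(A + A))/(2*(((H + 1)/(A + A)))))*A = ((-1 + (1 + H)/((2*A)))/(2*(((1 + H)/((2*A))))))*A = ((-1 + (1 + H)*(1/(2*A)))/(2*(((1 + H)*(1/(2*A))))))*A = ((-1 + (1 + H)/(2*A))/(2*(((1 + H)/(2*A)))))*A = ((2*A/(1 + H))*(-1 + (1 + H)/(2*A))/2)*A = (A*(-1 + (1 + H)/(2*A))/(1 + H))*A = A²*(-1 + (1 + H)/(2*A))/(1 + H))
(j(11, -8 - 1*(-10)) + 313)² = ((-8 - 1*(-10))*(1 + 11 - 2*(-8 - 1*(-10)))/(2*(1 + 11)) + 313)² = ((½)*(-8 + 10)*(1 + 11 - 2*(-8 + 10))/12 + 313)² = ((½)*2*(1/12)*(1 + 11 - 2*2) + 313)² = ((½)*2*(1/12)*(1 + 11 - 4) + 313)² = ((½)*2*(1/12)*8 + 313)² = (⅔ + 313)² = (941/3)² = 885481/9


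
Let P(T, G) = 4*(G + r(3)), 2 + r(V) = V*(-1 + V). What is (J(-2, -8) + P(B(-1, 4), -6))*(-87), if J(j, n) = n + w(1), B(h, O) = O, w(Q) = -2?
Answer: 1566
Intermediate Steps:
r(V) = -2 + V*(-1 + V)
P(T, G) = 16 + 4*G (P(T, G) = 4*(G + (-2 + 3**2 - 1*3)) = 4*(G + (-2 + 9 - 3)) = 4*(G + 4) = 4*(4 + G) = 16 + 4*G)
J(j, n) = -2 + n (J(j, n) = n - 2 = -2 + n)
(J(-2, -8) + P(B(-1, 4), -6))*(-87) = ((-2 - 8) + (16 + 4*(-6)))*(-87) = (-10 + (16 - 24))*(-87) = (-10 - 8)*(-87) = -18*(-87) = 1566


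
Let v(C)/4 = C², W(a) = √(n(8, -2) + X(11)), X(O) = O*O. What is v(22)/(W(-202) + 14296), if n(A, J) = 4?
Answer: 27677056/204375491 - 9680*√5/204375491 ≈ 0.13532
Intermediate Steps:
X(O) = O²
W(a) = 5*√5 (W(a) = √(4 + 11²) = √(4 + 121) = √125 = 5*√5)
v(C) = 4*C²
v(22)/(W(-202) + 14296) = (4*22²)/(5*√5 + 14296) = (4*484)/(14296 + 5*√5) = 1936/(14296 + 5*√5)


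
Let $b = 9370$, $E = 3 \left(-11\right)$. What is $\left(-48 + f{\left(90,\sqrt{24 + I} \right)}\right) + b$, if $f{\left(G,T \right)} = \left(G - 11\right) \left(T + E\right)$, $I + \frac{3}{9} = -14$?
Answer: $6715 + \frac{79 \sqrt{87}}{3} \approx 6960.6$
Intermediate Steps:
$E = -33$
$I = - \frac{43}{3}$ ($I = - \frac{1}{3} - 14 = - \frac{43}{3} \approx -14.333$)
$f{\left(G,T \right)} = \left(-33 + T\right) \left(-11 + G\right)$ ($f{\left(G,T \right)} = \left(G - 11\right) \left(T - 33\right) = \left(-11 + G\right) \left(-33 + T\right) = \left(-33 + T\right) \left(-11 + G\right)$)
$\left(-48 + f{\left(90,\sqrt{24 + I} \right)}\right) + b = \left(-48 + \left(363 - 2970 - 11 \sqrt{24 - \frac{43}{3}} + 90 \sqrt{24 - \frac{43}{3}}\right)\right) + 9370 = \left(-48 + \left(363 - 2970 - 11 \sqrt{\frac{29}{3}} + 90 \sqrt{\frac{29}{3}}\right)\right) + 9370 = \left(-48 + \left(363 - 2970 - 11 \frac{\sqrt{87}}{3} + 90 \frac{\sqrt{87}}{3}\right)\right) + 9370 = \left(-48 + \left(363 - 2970 - \frac{11 \sqrt{87}}{3} + 30 \sqrt{87}\right)\right) + 9370 = \left(-48 - \left(2607 - \frac{79 \sqrt{87}}{3}\right)\right) + 9370 = \left(-2655 + \frac{79 \sqrt{87}}{3}\right) + 9370 = 6715 + \frac{79 \sqrt{87}}{3}$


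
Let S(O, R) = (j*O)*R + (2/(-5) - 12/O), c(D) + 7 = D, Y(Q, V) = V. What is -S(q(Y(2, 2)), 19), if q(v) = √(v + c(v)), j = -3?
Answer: ⅖ + 53*I*√3 ≈ 0.4 + 91.799*I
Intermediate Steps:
c(D) = -7 + D
q(v) = √(-7 + 2*v) (q(v) = √(v + (-7 + v)) = √(-7 + 2*v))
S(O, R) = -⅖ - 12/O - 3*O*R (S(O, R) = (-3*O)*R + (2/(-5) - 12/O) = -3*O*R + (2*(-⅕) - 12/O) = -3*O*R + (-⅖ - 12/O) = -⅖ - 12/O - 3*O*R)
-S(q(Y(2, 2)), 19) = -(-⅖ - 12/√(-7 + 2*2) - 3*√(-7 + 2*2)*19) = -(-⅖ - 12/√(-7 + 4) - 3*√(-7 + 4)*19) = -(-⅖ - 12*(-I*√3/3) - 3*√(-3)*19) = -(-⅖ - 12*(-I*√3/3) - 3*I*√3*19) = -(-⅖ - (-4)*I*√3 - 57*I*√3) = -(-⅖ + 4*I*√3 - 57*I*√3) = -(-⅖ - 53*I*√3) = ⅖ + 53*I*√3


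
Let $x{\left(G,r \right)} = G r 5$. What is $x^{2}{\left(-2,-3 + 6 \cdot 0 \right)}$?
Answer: $900$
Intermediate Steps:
$x{\left(G,r \right)} = 5 G r$
$x^{2}{\left(-2,-3 + 6 \cdot 0 \right)} = \left(5 \left(-2\right) \left(-3 + 6 \cdot 0\right)\right)^{2} = \left(5 \left(-2\right) \left(-3 + 0\right)\right)^{2} = \left(5 \left(-2\right) \left(-3\right)\right)^{2} = 30^{2} = 900$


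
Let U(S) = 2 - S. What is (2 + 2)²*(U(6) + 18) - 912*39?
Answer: -35344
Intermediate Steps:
(2 + 2)²*(U(6) + 18) - 912*39 = (2 + 2)²*((2 - 1*6) + 18) - 912*39 = 4²*((2 - 6) + 18) - 35568 = 16*(-4 + 18) - 35568 = 16*14 - 35568 = 224 - 35568 = -35344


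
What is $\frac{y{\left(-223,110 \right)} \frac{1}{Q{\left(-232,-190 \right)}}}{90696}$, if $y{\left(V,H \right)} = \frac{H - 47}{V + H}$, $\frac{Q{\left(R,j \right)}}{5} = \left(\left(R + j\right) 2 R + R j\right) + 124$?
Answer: $- \frac{7}{1366554724320} \approx -5.1224 \cdot 10^{-12}$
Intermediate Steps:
$Q{\left(R,j \right)} = 620 + 5 R j + 5 R \left(2 R + 2 j\right)$ ($Q{\left(R,j \right)} = 5 \left(\left(\left(R + j\right) 2 R + R j\right) + 124\right) = 5 \left(\left(\left(2 R + 2 j\right) R + R j\right) + 124\right) = 5 \left(\left(R \left(2 R + 2 j\right) + R j\right) + 124\right) = 5 \left(\left(R j + R \left(2 R + 2 j\right)\right) + 124\right) = 5 \left(124 + R j + R \left(2 R + 2 j\right)\right) = 620 + 5 R j + 5 R \left(2 R + 2 j\right)$)
$y{\left(V,H \right)} = \frac{-47 + H}{H + V}$
$\frac{y{\left(-223,110 \right)} \frac{1}{Q{\left(-232,-190 \right)}}}{90696} = \frac{\frac{-47 + 110}{110 - 223} \frac{1}{620 + 10 \left(-232\right)^{2} + 15 \left(-232\right) \left(-190\right)}}{90696} = \frac{\frac{1}{-113} \cdot 63}{620 + 10 \cdot 53824 + 661200} \cdot \frac{1}{90696} = \frac{\left(- \frac{1}{113}\right) 63}{620 + 538240 + 661200} \cdot \frac{1}{90696} = - \frac{63}{113 \cdot 1200060} \cdot \frac{1}{90696} = \left(- \frac{63}{113}\right) \frac{1}{1200060} \cdot \frac{1}{90696} = \left(- \frac{7}{15067420}\right) \frac{1}{90696} = - \frac{7}{1366554724320}$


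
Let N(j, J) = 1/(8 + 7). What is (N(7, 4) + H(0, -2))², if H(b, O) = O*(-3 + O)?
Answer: 22801/225 ≈ 101.34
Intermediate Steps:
N(j, J) = 1/15
(N(7, 4) + H(0, -2))² = (1/15 - 2*(-3 - 2))² = (1/15 - 2*(-5))² = (1/15 + 10)² = (151/15)² = 22801/225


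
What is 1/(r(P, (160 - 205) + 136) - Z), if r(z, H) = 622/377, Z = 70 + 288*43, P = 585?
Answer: -377/4694536 ≈ -8.0306e-5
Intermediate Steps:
Z = 12454 (Z = 70 + 12384 = 12454)
r(z, H) = 622/377 (r(z, H) = 622*(1/377) = 622/377)
1/(r(P, (160 - 205) + 136) - Z) = 1/(622/377 - 1*12454) = 1/(622/377 - 12454) = 1/(-4694536/377) = -377/4694536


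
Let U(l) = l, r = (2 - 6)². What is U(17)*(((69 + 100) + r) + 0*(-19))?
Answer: 3145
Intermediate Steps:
r = 16 (r = (-4)² = 16)
U(17)*(((69 + 100) + r) + 0*(-19)) = 17*(((69 + 100) + 16) + 0*(-19)) = 17*((169 + 16) + 0) = 17*(185 + 0) = 17*185 = 3145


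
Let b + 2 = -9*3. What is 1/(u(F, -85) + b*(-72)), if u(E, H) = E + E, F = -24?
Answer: 1/2040 ≈ 0.00049020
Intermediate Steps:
u(E, H) = 2*E
b = -29 (b = -2 - 9*3 = -2 - 27 = -29)
1/(u(F, -85) + b*(-72)) = 1/(2*(-24) - 29*(-72)) = 1/(-48 + 2088) = 1/2040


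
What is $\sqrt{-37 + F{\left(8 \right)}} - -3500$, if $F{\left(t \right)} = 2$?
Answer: $3500 + i \sqrt{35} \approx 3500.0 + 5.9161 i$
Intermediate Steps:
$\sqrt{-37 + F{\left(8 \right)}} - -3500 = \sqrt{-37 + 2} - -3500 = \sqrt{-35} + 3500 = i \sqrt{35} + 3500 = 3500 + i \sqrt{35}$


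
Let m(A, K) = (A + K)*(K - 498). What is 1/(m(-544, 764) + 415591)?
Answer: 1/474111 ≈ 2.1092e-6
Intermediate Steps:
m(A, K) = (-498 + K)*(A + K) (m(A, K) = (A + K)*(-498 + K) = (-498 + K)*(A + K))
1/(m(-544, 764) + 415591) = 1/((764² - 498*(-544) - 498*764 - 544*764) + 415591) = 1/((583696 + 270912 - 380472 - 415616) + 415591) = 1/(58520 + 415591) = 1/474111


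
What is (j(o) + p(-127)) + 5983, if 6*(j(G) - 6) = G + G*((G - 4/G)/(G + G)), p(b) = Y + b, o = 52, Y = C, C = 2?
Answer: 916811/156 ≈ 5877.0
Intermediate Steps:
Y = 2
p(b) = 2 + b
j(G) = 6 - 1/(3*G) + G/4 (j(G) = 6 + (G + G*((G - 4/G)/(G + G)))/6 = 6 + (G + G*((G - 4/G)/((2*G))))/6 = 6 + (G + G*((G - 4/G)*(1/(2*G))))/6 = 6 + (G + G*((G - 4/G)/(2*G)))/6 = 6 + (G + (G/2 - 2/G))/6 = 6 + (-2/G + 3*G/2)/6 = 6 + (-1/(3*G) + G/4) = 6 - 1/(3*G) + G/4)
(j(o) + p(-127)) + 5983 = ((6 - ⅓/52 + (¼)*52) + (2 - 127)) + 5983 = ((6 - ⅓*1/52 + 13) - 125) + 5983 = ((6 - 1/156 + 13) - 125) + 5983 = (2963/156 - 125) + 5983 = -16537/156 + 5983 = 916811/156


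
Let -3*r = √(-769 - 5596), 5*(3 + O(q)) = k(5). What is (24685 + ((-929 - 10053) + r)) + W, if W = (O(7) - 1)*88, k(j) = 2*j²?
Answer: 14231 - I*√6365/3 ≈ 14231.0 - 26.594*I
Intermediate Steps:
O(q) = 7 (O(q) = -3 + (2*5²)/5 = -3 + (2*25)/5 = -3 + (⅕)*50 = -3 + 10 = 7)
W = 528 (W = (7 - 1)*88 = 6*88 = 528)
r = -I*√6365/3 (r = -√(-769 - 5596)/3 = -I*√6365/3 ≈ -26.594*I)
(24685 + ((-929 - 10053) + r)) + W = (24685 + ((-929 - 10053) - I*√6365/3)) + 528 = (24685 + (-10982 - I*√6365/3)) + 528 = (13703 - I*√6365/3) + 528 = 14231 - I*√6365/3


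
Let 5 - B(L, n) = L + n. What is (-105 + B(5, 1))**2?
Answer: 11236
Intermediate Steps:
B(L, n) = 5 - L - n (B(L, n) = 5 - (L + n) = 5 + (-L - n) = 5 - L - n)
(-105 + B(5, 1))**2 = (-105 + (5 - 1*5 - 1*1))**2 = (-105 + (5 - 5 - 1))**2 = (-105 - 1)**2 = (-106)**2 = 11236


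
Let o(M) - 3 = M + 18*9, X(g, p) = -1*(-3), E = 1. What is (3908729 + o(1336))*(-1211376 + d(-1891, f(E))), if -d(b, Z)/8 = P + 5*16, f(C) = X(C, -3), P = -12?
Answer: -4738885941600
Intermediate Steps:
X(g, p) = 3
f(C) = 3
d(b, Z) = -544 (d(b, Z) = -8*(-12 + 5*16) = -8*(-12 + 80) = -8*68 = -544)
o(M) = 165 + M (o(M) = 3 + (M + 18*9) = 3 + (M + 162) = 3 + (162 + M) = 165 + M)
(3908729 + o(1336))*(-1211376 + d(-1891, f(E))) = (3908729 + (165 + 1336))*(-1211376 - 544) = (3908729 + 1501)*(-1211920) = 3910230*(-1211920) = -4738885941600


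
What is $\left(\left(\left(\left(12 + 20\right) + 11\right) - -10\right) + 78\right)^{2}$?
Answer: $17161$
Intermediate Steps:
$\left(\left(\left(\left(12 + 20\right) + 11\right) - -10\right) + 78\right)^{2} = \left(\left(\left(32 + 11\right) + 10\right) + 78\right)^{2} = \left(\left(43 + 10\right) + 78\right)^{2} = \left(53 + 78\right)^{2} = 131^{2} = 17161$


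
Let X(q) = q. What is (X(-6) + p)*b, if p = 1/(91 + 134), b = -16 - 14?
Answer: 2698/15 ≈ 179.87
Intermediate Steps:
b = -30
p = 1/225 ≈ 0.0044444
(X(-6) + p)*b = (-6 + 1/225)*(-30) = -1349/225*(-30) = 2698/15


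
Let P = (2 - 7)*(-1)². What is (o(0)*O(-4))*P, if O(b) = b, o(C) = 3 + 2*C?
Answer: 60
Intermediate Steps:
P = -5 (P = -5*1 = -5)
(o(0)*O(-4))*P = ((3 + 2*0)*(-4))*(-5) = ((3 + 0)*(-4))*(-5) = (3*(-4))*(-5) = -12*(-5) = 60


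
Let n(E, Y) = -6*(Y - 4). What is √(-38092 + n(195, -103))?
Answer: 5*I*√1498 ≈ 193.52*I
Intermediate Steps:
n(E, Y) = 24 - 6*Y (n(E, Y) = -6*(-4 + Y) = 24 - 6*Y)
√(-38092 + n(195, -103)) = √(-38092 + (24 - 6*(-103))) = √(-38092 + (24 + 618)) = √(-38092 + 642) = √(-37450) = 5*I*√1498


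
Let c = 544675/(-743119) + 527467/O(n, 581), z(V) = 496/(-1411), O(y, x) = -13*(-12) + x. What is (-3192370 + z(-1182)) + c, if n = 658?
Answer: -2466430376538945620/772774649933 ≈ -3.1917e+6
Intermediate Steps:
O(y, x) = 156 + x
z(V) = -496/1411 (z(V) = 496*(-1/1411) = -496/1411)
c = 391569324098/547678703 (c = 544675/(-743119) + 527467/(156 + 581) = 544675*(-1/743119) + 527467/737 = -544675/743119 + 527467*(1/737) = -544675/743119 + 527467/737 = 391569324098/547678703 ≈ 714.96)
(-3192370 + z(-1182)) + c = (-3192370 - 496/1411) + 391569324098/547678703 = -4504434566/1411 + 391569324098/547678703 = -2466430376538945620/772774649933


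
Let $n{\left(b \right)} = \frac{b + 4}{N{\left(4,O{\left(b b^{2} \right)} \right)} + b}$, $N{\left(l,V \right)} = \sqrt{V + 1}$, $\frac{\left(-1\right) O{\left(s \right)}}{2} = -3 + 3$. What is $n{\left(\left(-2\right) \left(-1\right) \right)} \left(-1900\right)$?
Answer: $-3800$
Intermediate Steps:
$O{\left(s \right)} = 0$ ($O{\left(s \right)} = - 2 \left(-3 + 3\right) = \left(-2\right) 0 = 0$)
$N{\left(l,V \right)} = \sqrt{1 + V}$
$n{\left(b \right)} = \frac{4 + b}{1 + b}$ ($n{\left(b \right)} = \frac{b + 4}{\sqrt{1 + 0} + b} = \frac{4 + b}{\sqrt{1} + b} = \frac{4 + b}{1 + b}$)
$n{\left(\left(-2\right) \left(-1\right) \right)} \left(-1900\right) = \frac{4 - -2}{1 - -2} \left(-1900\right) = \frac{4 + 2}{1 + 2} \left(-1900\right) = \frac{1}{3} \cdot 6 \left(-1900\right) = 2 \left(-1900\right) = -3800$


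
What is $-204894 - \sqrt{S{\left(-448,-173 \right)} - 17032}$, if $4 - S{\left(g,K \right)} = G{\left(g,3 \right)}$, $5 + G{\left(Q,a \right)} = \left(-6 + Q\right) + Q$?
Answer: $-204894 - 7 i \sqrt{329} \approx -2.0489 \cdot 10^{5} - 126.97 i$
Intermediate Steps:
$G{\left(Q,a \right)} = -11 + 2 Q$ ($G{\left(Q,a \right)} = -5 + \left(\left(-6 + Q\right) + Q\right) = -5 + \left(-6 + 2 Q\right) = -11 + 2 Q$)
$S{\left(g,K \right)} = 15 - 2 g$ ($S{\left(g,K \right)} = 4 - \left(-11 + 2 g\right) = 15 - 2 g$)
$-204894 - \sqrt{S{\left(-448,-173 \right)} - 17032} = -204894 - \sqrt{\left(15 - -896\right) - 17032} = -204894 - \sqrt{\left(15 + 896\right) - 17032} = -204894 - \sqrt{911 - 17032} = -204894 - \sqrt{-16121} = -204894 - 7 i \sqrt{329}$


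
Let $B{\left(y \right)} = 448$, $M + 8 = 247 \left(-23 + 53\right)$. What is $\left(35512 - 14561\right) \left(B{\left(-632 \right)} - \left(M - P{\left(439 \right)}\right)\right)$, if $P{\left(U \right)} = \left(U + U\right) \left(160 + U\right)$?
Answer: $10872898568$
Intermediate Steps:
$M = 7402$ ($M = -8 + 247 \left(-23 + 53\right) = -8 + 247 \cdot 30 = -8 + 7410 = 7402$)
$P{\left(U \right)} = 2 U \left(160 + U\right)$
$\left(35512 - 14561\right) \left(B{\left(-632 \right)} - \left(M - P{\left(439 \right)}\right)\right) = \left(35512 - 14561\right) \left(448 + \left(2 \cdot 439 \left(160 + 439\right) - 7402\right)\right) = 20951 \left(448 - \left(7402 - 525922\right)\right) = 20951 \left(448 + \left(525922 - 7402\right)\right) = 20951 \left(448 + 518520\right) = 20951 \cdot 518968 = 10872898568$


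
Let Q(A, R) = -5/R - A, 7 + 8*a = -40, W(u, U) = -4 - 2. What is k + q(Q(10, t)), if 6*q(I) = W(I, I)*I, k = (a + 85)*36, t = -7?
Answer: 40009/14 ≈ 2857.8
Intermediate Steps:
W(u, U) = -6
a = -47/8 (a = -7/8 + (⅛)*(-40) = -7/8 - 5 = -47/8 ≈ -5.8750)
Q(A, R) = -A - 5/R
k = 5697/2 (k = (-47/8 + 85)*36 = (633/8)*36 = 5697/2 ≈ 2848.5)
q(I) = -I (q(I) = (-6*I)/6 = -I)
k + q(Q(10, t)) = 5697/2 - (-1*10 - 5/(-7)) = 5697/2 - (-10 - 5*(-⅐)) = 5697/2 - (-10 + 5/7) = 5697/2 - 1*(-65/7) = 5697/2 + 65/7 = 40009/14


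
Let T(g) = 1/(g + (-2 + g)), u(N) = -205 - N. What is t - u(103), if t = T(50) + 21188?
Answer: 2106609/98 ≈ 21496.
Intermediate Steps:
T(g) = 1/(-2 + 2*g)
t = 2076425/98 (t = 1/(2*(-1 + 50)) + 21188 = (½)/49 + 21188 = (½)*(1/49) + 21188 = 1/98 + 21188 = 2076425/98 ≈ 21188.)
t - u(103) = 2076425/98 - (-205 - 1*103) = 2076425/98 - (-205 - 103) = 2076425/98 - 1*(-308) = 2076425/98 + 308 = 2106609/98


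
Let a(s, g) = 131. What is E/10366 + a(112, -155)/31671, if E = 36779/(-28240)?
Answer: 37183567331/9271236788640 ≈ 0.0040106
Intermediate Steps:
E = -36779/28240 (E = 36779*(-1/28240) = -36779/28240 ≈ -1.3024)
E/10366 + a(112, -155)/31671 = -36779/28240/10366 + 131/31671 = -36779/28240*1/10366 + 131*(1/31671) = -36779/292735840 + 131/31671 = 37183567331/9271236788640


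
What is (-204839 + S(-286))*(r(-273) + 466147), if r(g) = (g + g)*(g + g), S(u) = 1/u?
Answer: -44773549200165/286 ≈ -1.5655e+11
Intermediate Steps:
r(g) = 4*g**2 (r(g) = (2*g)*(2*g) = 4*g**2)
(-204839 + S(-286))*(r(-273) + 466147) = (-204839 + 1/(-286))*(4*(-273)**2 + 466147) = (-204839 - 1/286)*(4*74529 + 466147) = -58583955*(298116 + 466147)/286 = -58583955/286*764263 = -44773549200165/286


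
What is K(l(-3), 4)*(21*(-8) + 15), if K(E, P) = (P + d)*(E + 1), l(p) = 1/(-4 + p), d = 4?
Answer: -7344/7 ≈ -1049.1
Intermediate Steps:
K(E, P) = (1 + E)*(4 + P) (K(E, P) = (P + 4)*(E + 1) = (4 + P)*(1 + E) = (1 + E)*(4 + P))
K(l(-3), 4)*(21*(-8) + 15) = (4 + 4 + 4/(-4 - 3) + 4/(-4 - 3))*(21*(-8) + 15) = (4 + 4 + 4/(-7) + 4/(-7))*(-168 + 15) = (4 + 4 + 4*(-⅐) - ⅐*4)*(-153) = (4 + 4 - 4/7 - 4/7)*(-153) = (48/7)*(-153) = -7344/7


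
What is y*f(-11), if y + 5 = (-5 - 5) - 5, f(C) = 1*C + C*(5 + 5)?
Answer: 2420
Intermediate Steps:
f(C) = 11*C (f(C) = C + C*10 = C + 10*C = 11*C)
y = -20 (y = -5 + ((-5 - 5) - 5) = -5 + (-10 - 5) = -5 - 15 = -20)
y*f(-11) = -220*(-11) = -20*(-121) = 2420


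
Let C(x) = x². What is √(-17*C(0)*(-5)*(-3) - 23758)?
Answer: I*√23758 ≈ 154.14*I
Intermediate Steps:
√(-17*C(0)*(-5)*(-3) - 23758) = √(-17*0²*(-5)*(-3) - 23758) = √(-0*(-5)*(-3) - 23758) = √(-17*0*(-3) - 23758) = √(0*(-3) - 23758) = √(0 - 23758) = √(-23758) = I*√23758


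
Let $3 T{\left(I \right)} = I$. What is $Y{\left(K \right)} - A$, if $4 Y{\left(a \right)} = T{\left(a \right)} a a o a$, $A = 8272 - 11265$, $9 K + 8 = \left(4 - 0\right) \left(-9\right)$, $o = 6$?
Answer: $\frac{21511121}{6561} \approx 3278.6$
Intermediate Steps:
$T{\left(I \right)} = \frac{I}{3}$
$K = - \frac{44}{9}$ ($K = - \frac{8}{9} + \frac{\left(4 - 0\right) \left(-9\right)}{9} = - \frac{8}{9} + \frac{\left(4 + 0\right) \left(-9\right)}{9} = - \frac{8}{9} + \frac{4 \left(-9\right)}{9} = - \frac{8}{9} + \frac{1}{9} \left(-36\right) = - \frac{8}{9} - 4 = - \frac{44}{9} \approx -4.8889$)
$A = -2993$
$Y{\left(a \right)} = \frac{a^{4}}{2}$ ($Y{\left(a \right)} = \frac{\frac{a}{3} a a 6 a}{4} = \frac{\frac{a}{3} a^{2} \cdot 6 a}{4} = \frac{\frac{a}{3} \cdot 6 a^{2} a}{4} = \frac{2 a^{3} a}{4} = \frac{2 a^{4}}{4} = \frac{a^{4}}{2}$)
$Y{\left(K \right)} - A = \frac{\left(- \frac{44}{9}\right)^{4}}{2} - -2993 = \frac{1}{2} \cdot \frac{3748096}{6561} + 2993 = \frac{1874048}{6561} + 2993 = \frac{21511121}{6561}$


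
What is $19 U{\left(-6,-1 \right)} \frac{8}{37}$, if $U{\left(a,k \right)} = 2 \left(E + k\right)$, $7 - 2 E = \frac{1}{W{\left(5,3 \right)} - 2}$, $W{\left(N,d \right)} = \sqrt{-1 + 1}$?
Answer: $\frac{836}{37} \approx 22.595$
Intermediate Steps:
$W{\left(N,d \right)} = 0$ ($W{\left(N,d \right)} = \sqrt{0} = 0$)
$E = \frac{15}{4}$ ($E = \frac{7}{2} - \frac{1}{2 \left(0 - 2\right)} = \frac{7}{2} - \frac{1}{2 \left(-2\right)} = \frac{7}{2} - - \frac{1}{4} = \frac{7}{2} + \frac{1}{4} = \frac{15}{4} \approx 3.75$)
$U{\left(a,k \right)} = \frac{15}{2} + 2 k$ ($U{\left(a,k \right)} = 2 \left(\frac{15}{4} + k\right) = \frac{15}{2} + 2 k$)
$19 U{\left(-6,-1 \right)} \frac{8}{37} = 19 \left(\frac{15}{2} + 2 \left(-1\right)\right) \frac{8}{37} = 19 \left(\frac{15}{2} - 2\right) 8 \cdot \frac{1}{37} = 19 \cdot \frac{11}{2} \cdot \frac{8}{37} = \frac{209}{2} \cdot \frac{8}{37} = \frac{836}{37}$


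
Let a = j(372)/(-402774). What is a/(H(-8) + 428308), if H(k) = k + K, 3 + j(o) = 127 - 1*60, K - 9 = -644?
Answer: -32/86126171355 ≈ -3.7155e-10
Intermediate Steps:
K = -635 (K = 9 - 644 = -635)
j(o) = 64 (j(o) = -3 + (127 - 1*60) = -3 + (127 - 60) = -3 + 67 = 64)
a = -32/201387 (a = 64/(-402774) = 64*(-1/402774) = -32/201387 ≈ -0.00015890)
H(k) = -635 + k (H(k) = k - 635 = -635 + k)
a/(H(-8) + 428308) = -32/(201387*((-635 - 8) + 428308)) = -32/(201387*(-643 + 428308)) = -32/201387/427665 = -32/201387*1/427665 = -32/86126171355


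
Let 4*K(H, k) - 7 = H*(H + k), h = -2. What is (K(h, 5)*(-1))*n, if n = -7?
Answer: 7/4 ≈ 1.7500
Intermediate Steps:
K(H, k) = 7/4 + H*(H + k)/4 (K(H, k) = 7/4 + (H*(H + k))/4 = 7/4 + H*(H + k)/4)
(K(h, 5)*(-1))*n = ((7/4 + (1/4)*(-2)**2 + (1/4)*(-2)*5)*(-1))*(-7) = ((7/4 + (1/4)*4 - 5/2)*(-1))*(-7) = ((7/4 + 1 - 5/2)*(-1))*(-7) = ((1/4)*(-1))*(-7) = -1/4*(-7) = 7/4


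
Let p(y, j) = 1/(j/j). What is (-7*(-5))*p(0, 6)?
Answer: 35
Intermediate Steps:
p(y, j) = 1 (p(y, j) = 1/1 = 1)
(-7*(-5))*p(0, 6) = -7*(-5)*1 = 35*1 = 35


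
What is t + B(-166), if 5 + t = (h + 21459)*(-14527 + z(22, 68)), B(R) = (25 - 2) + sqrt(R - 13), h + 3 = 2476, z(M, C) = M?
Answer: -347133642 + I*sqrt(179) ≈ -3.4713e+8 + 13.379*I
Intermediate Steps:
h = 2473 (h = -3 + 2476 = 2473)
B(R) = 23 + sqrt(-13 + R)
t = -347133665 (t = -5 + (2473 + 21459)*(-14527 + 22) = -5 + 23932*(-14505) = -5 - 347133660 = -347133665)
t + B(-166) = -347133665 + (23 + sqrt(-13 - 166)) = -347133665 + (23 + sqrt(-179)) = -347133665 + (23 + I*sqrt(179)) = -347133642 + I*sqrt(179)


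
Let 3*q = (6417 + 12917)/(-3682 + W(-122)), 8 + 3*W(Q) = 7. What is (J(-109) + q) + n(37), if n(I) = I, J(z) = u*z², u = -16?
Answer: -2099601107/11047 ≈ -1.9006e+5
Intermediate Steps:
W(Q) = -⅓ (W(Q) = -8/3 + (⅓)*7 = -8/3 + 7/3 = -⅓)
J(z) = -16*z²
q = -19334/11047 (q = ((6417 + 12917)/(-3682 - ⅓))/3 = (19334/(-11047/3))/3 = (19334*(-3/11047))/3 = (⅓)*(-58002/11047) = -19334/11047 ≈ -1.7502)
(J(-109) + q) + n(37) = (-16*(-109)² - 19334/11047) + 37 = (-16*11881 - 19334/11047) + 37 = (-190096 - 19334/11047) + 37 = -2100009846/11047 + 37 = -2099601107/11047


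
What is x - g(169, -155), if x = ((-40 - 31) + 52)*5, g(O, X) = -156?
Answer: 61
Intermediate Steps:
x = -95 (x = (-71 + 52)*5 = -19*5 = -95)
x - g(169, -155) = -95 - 1*(-156) = -95 + 156 = 61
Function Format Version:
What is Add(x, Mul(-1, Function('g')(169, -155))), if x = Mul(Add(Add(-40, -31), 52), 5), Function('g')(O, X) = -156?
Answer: 61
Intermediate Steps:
x = -95 (x = Mul(Add(-71, 52), 5) = Mul(-19, 5) = -95)
Add(x, Mul(-1, Function('g')(169, -155))) = Add(-95, Mul(-1, -156)) = Add(-95, 156) = 61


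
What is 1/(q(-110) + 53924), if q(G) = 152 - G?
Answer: 1/54186 ≈ 1.8455e-5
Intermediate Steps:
1/(q(-110) + 53924) = 1/((152 - 1*(-110)) + 53924) = 1/((152 + 110) + 53924) = 1/(262 + 53924) = 1/54186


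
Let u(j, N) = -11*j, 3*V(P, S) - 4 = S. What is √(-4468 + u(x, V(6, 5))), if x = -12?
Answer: 4*I*√271 ≈ 65.848*I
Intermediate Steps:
V(P, S) = 4/3 + S/3
√(-4468 + u(x, V(6, 5))) = √(-4468 - 11*(-12)) = √(-4468 + 132) = √(-4336) = 4*I*√271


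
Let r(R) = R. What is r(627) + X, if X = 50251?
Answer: 50878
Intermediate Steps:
r(627) + X = 627 + 50251 = 50878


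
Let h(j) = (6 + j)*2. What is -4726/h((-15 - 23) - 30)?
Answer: 2363/62 ≈ 38.113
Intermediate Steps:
h(j) = 12 + 2*j
-4726/h((-15 - 23) - 30) = -4726/(12 + 2*((-15 - 23) - 30)) = -4726/(12 + 2*(-38 - 30)) = -4726/(12 + 2*(-68)) = -4726/(12 - 136) = -4726/(-124) = -4726*(-1/124) = 2363/62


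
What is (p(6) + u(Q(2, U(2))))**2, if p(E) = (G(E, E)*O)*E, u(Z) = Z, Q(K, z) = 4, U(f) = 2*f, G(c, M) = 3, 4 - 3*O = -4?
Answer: 2704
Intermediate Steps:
O = 8/3 (O = 4/3 - 1/3*(-4) = 4/3 + 4/3 = 8/3 ≈ 2.6667)
p(E) = 8*E (p(E) = (3*(8/3))*E = 8*E)
(p(6) + u(Q(2, U(2))))**2 = (8*6 + 4)**2 = (48 + 4)**2 = 52**2 = 2704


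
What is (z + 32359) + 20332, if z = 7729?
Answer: 60420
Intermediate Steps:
(z + 32359) + 20332 = (7729 + 32359) + 20332 = 40088 + 20332 = 60420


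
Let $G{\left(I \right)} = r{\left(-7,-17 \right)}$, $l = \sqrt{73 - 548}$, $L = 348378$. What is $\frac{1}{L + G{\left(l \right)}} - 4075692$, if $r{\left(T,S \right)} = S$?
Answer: $- \frac{1419812140811}{348361} \approx -4.0757 \cdot 10^{6}$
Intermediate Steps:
$l = 5 i \sqrt{19}$ ($l = \sqrt{-475} = 5 i \sqrt{19} \approx 21.794 i$)
$G{\left(I \right)} = -17$
$\frac{1}{L + G{\left(l \right)}} - 4075692 = \frac{1}{348378 - 17} - 4075692 = \frac{1}{348361} - 4075692 = - \frac{1419812140811}{348361}$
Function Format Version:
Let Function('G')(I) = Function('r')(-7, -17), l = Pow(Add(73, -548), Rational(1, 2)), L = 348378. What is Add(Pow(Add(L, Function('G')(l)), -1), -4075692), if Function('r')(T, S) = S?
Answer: Rational(-1419812140811, 348361) ≈ -4.0757e+6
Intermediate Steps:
l = Mul(5, I, Pow(19, Rational(1, 2))) (l = Pow(-475, Rational(1, 2)) = Mul(5, I, Pow(19, Rational(1, 2))) ≈ Mul(21.794, I))
Function('G')(I) = -17
Add(Pow(Add(L, Function('G')(l)), -1), -4075692) = Add(Pow(Add(348378, -17), -1), -4075692) = Add(Pow(348361, -1), -4075692) = Add(Rational(1, 348361), -4075692) = Rational(-1419812140811, 348361)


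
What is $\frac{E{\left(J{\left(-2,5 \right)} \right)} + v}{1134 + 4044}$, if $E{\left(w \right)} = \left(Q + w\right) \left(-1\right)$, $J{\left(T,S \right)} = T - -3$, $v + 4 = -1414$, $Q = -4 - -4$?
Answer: $- \frac{473}{1726} \approx -0.27404$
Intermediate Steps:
$Q = 0$ ($Q = -4 + 4 = 0$)
$v = -1418$ ($v = -4 - 1414 = -1418$)
$J{\left(T,S \right)} = 3 + T$ ($J{\left(T,S \right)} = T + 3 = 3 + T$)
$E{\left(w \right)} = - w$ ($E{\left(w \right)} = \left(0 + w\right) \left(-1\right) = w \left(-1\right) = - w$)
$\frac{E{\left(J{\left(-2,5 \right)} \right)} + v}{1134 + 4044} = \frac{- (3 - 2) - 1418}{1134 + 4044} = \frac{\left(-1\right) 1 - 1418}{5178} = \left(-1 - 1418\right) \frac{1}{5178} = \left(-1419\right) \frac{1}{5178} = - \frac{473}{1726}$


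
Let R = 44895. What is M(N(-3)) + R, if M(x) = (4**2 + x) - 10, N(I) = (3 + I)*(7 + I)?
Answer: 44901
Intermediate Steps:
M(x) = 6 + x (M(x) = (16 + x) - 10 = 6 + x)
M(N(-3)) + R = (6 + (21 + (-3)**2 + 10*(-3))) + 44895 = (6 + (21 + 9 - 30)) + 44895 = (6 + 0) + 44895 = 6 + 44895 = 44901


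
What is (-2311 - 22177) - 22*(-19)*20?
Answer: -16128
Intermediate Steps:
(-2311 - 22177) - 22*(-19)*20 = -24488 + 418*20 = -24488 + 8360 = -16128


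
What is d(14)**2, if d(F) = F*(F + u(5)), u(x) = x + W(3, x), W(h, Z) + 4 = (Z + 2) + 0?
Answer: 94864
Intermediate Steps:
W(h, Z) = -2 + Z (W(h, Z) = -4 + ((Z + 2) + 0) = -4 + ((2 + Z) + 0) = -4 + (2 + Z) = -2 + Z)
u(x) = -2 + 2*x (u(x) = x + (-2 + x) = -2 + 2*x)
d(F) = F*(8 + F) (d(F) = F*(F + (-2 + 2*5)) = F*(F + (-2 + 10)) = F*(F + 8) = F*(8 + F))
d(14)**2 = (14*(8 + 14))**2 = (14*22)**2 = 308**2 = 94864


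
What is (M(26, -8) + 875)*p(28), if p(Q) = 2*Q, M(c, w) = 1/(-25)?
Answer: 1224944/25 ≈ 48998.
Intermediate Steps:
M(c, w) = -1/25
(M(26, -8) + 875)*p(28) = (-1/25 + 875)*(2*28) = (21874/25)*56 = 1224944/25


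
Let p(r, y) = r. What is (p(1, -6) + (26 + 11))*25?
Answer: 950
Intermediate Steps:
(p(1, -6) + (26 + 11))*25 = (1 + (26 + 11))*25 = (1 + 37)*25 = 38*25 = 950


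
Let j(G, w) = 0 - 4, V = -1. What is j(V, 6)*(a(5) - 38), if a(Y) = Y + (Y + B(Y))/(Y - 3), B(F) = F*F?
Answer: 72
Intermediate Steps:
B(F) = F²
j(G, w) = -4
a(Y) = Y + (Y + Y²)/(-3 + Y) (a(Y) = Y + (Y + Y²)/(Y - 3) = Y + (Y + Y²)/(-3 + Y))
j(V, 6)*(a(5) - 38) = -4*(2*5*(-1 + 5)/(-3 + 5) - 38) = -4*(2*5*4/2 - 38) = -4*(2*5*(½)*4 - 38) = -4*(20 - 38) = -4*(-18) = 72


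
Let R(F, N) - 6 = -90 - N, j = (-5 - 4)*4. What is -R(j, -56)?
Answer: 28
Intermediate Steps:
j = -36 (j = -9*4 = -36)
R(F, N) = -84 - N (R(F, N) = 6 + (-90 - N) = -84 - N)
-R(j, -56) = -(-84 - 1*(-56)) = -(-84 + 56) = -1*(-28) = 28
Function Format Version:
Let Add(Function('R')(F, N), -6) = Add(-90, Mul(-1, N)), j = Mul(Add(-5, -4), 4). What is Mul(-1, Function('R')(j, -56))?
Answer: 28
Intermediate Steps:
j = -36 (j = Mul(-9, 4) = -36)
Function('R')(F, N) = Add(-84, Mul(-1, N)) (Function('R')(F, N) = Add(6, Add(-90, Mul(-1, N))) = Add(-84, Mul(-1, N)))
Mul(-1, Function('R')(j, -56)) = Mul(-1, Add(-84, Mul(-1, -56))) = Mul(-1, Add(-84, 56)) = Mul(-1, -28) = 28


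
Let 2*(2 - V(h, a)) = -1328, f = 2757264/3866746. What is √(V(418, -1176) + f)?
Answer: 5*√99685102421346/1933373 ≈ 25.821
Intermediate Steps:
f = 1378632/1933373 (f = 2757264*(1/3866746) = 1378632/1933373 ≈ 0.71307)
V(h, a) = 666 (V(h, a) = 2 - ½*(-1328) = 2 + 664 = 666)
√(V(418, -1176) + f) = √(666 + 1378632/1933373) = √(1289005050/1933373) = 5*√99685102421346/1933373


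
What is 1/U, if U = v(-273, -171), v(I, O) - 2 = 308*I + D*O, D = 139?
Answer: -1/107851 ≈ -9.2720e-6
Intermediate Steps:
v(I, O) = 2 + 139*O + 308*I (v(I, O) = 2 + (308*I + 139*O) = 2 + (139*O + 308*I) = 2 + 139*O + 308*I)
U = -107851 (U = 2 + 139*(-171) + 308*(-273) = 2 - 23769 - 84084 = -107851)
1/U = 1/(-107851) = -1/107851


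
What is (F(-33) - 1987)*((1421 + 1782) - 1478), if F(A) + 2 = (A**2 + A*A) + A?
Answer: 269100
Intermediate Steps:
F(A) = -2 + A + 2*A**2 (F(A) = -2 + ((A**2 + A*A) + A) = -2 + ((A**2 + A**2) + A) = -2 + (2*A**2 + A) = -2 + (A + 2*A**2) = -2 + A + 2*A**2)
(F(-33) - 1987)*((1421 + 1782) - 1478) = ((-2 - 33 + 2*(-33)**2) - 1987)*((1421 + 1782) - 1478) = ((-2 - 33 + 2*1089) - 1987)*(3203 - 1478) = ((-2 - 33 + 2178) - 1987)*1725 = (2143 - 1987)*1725 = 156*1725 = 269100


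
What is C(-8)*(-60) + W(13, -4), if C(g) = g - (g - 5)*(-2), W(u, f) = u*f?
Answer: 1988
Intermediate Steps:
W(u, f) = f*u
C(g) = -10 + 3*g (C(g) = g - (-5 + g)*(-2) = g - (10 - 2*g) = g + (-10 + 2*g) = -10 + 3*g)
C(-8)*(-60) + W(13, -4) = (-10 + 3*(-8))*(-60) - 4*13 = (-10 - 24)*(-60) - 52 = -34*(-60) - 52 = 2040 - 52 = 1988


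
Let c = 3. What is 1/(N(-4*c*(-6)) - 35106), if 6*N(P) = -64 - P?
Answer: -3/105386 ≈ -2.8467e-5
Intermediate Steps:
N(P) = -32/3 - P/6 (N(P) = (-64 - P)/6 = -32/3 - P/6)
1/(N(-4*c*(-6)) - 35106) = 1/((-32/3 - (-4*3)*(-6)/6) - 35106) = 1/((-32/3 - (-2)*(-6)) - 35106) = 1/((-32/3 - 1/6*72) - 35106) = 1/((-32/3 - 12) - 35106) = 1/(-68/3 - 35106) = 1/(-105386/3) = -3/105386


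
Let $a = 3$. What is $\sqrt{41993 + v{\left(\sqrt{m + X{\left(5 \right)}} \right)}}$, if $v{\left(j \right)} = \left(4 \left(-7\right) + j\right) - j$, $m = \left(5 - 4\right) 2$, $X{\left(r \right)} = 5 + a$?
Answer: $\sqrt{41965} \approx 204.85$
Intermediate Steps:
$X{\left(r \right)} = 8$ ($X{\left(r \right)} = 5 + 3 = 8$)
$m = 2$ ($m = 1 \cdot 2 = 2$)
$v{\left(j \right)} = -28$ ($v{\left(j \right)} = \left(-28 + j\right) - j = -28$)
$\sqrt{41993 + v{\left(\sqrt{m + X{\left(5 \right)}} \right)}} = \sqrt{41993 - 28} = \sqrt{41965}$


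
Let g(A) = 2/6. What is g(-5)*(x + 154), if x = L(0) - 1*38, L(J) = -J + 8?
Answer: 124/3 ≈ 41.333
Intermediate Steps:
L(J) = 8 - J
g(A) = 1/3 (g(A) = 2*(1/6) = 1/3)
x = -30 (x = (8 - 1*0) - 1*38 = (8 + 0) - 38 = 8 - 38 = -30)
g(-5)*(x + 154) = (-30 + 154)/3 = (1/3)*124 = 124/3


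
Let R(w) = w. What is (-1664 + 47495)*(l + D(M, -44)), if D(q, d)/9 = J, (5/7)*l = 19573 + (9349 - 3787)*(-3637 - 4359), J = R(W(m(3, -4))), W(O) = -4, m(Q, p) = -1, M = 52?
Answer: -14261664593823/5 ≈ -2.8523e+12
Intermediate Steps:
J = -4
l = -311179253/5 (l = 7*(19573 + (9349 - 3787)*(-3637 - 4359))/5 = 7*(19573 + 5562*(-7996))/5 = 7*(19573 - 44473752)/5 = (7/5)*(-44454179) = -311179253/5 ≈ -6.2236e+7)
D(q, d) = -36 (D(q, d) = 9*(-4) = -36)
(-1664 + 47495)*(l + D(M, -44)) = (-1664 + 47495)*(-311179253/5 - 36) = 45831*(-311179433/5) = -14261664593823/5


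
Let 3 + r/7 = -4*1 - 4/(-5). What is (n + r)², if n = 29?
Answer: 5184/25 ≈ 207.36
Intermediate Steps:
r = -217/5 (r = -21 + 7*(-4*1 - 4/(-5)) = -21 + 7*(-4 - 4*(-⅕)) = -21 + 7*(-4 + ⅘) = -21 + 7*(-16/5) = -21 - 112/5 = -217/5 ≈ -43.400)
(n + r)² = (29 - 217/5)² = (-72/5)² = 5184/25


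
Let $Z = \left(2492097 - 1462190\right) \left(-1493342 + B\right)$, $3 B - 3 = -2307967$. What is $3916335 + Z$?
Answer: $- \frac{6990986667925}{3} \approx -2.3303 \cdot 10^{12}$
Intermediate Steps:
$B = - \frac{2307964}{3}$ ($B = 1 + \frac{1}{3} \left(-2307967\right) = 1 - \frac{2307967}{3} = - \frac{2307964}{3} \approx -7.6932 \cdot 10^{5}$)
$Z = - \frac{6990998416930}{3}$ ($Z = \left(2492097 - 1462190\right) \left(-1493342 - \frac{2307964}{3}\right) = 1029907 \left(- \frac{6787990}{3}\right) = - \frac{6990998416930}{3} \approx -2.3303 \cdot 10^{12}$)
$3916335 + Z = 3916335 - \frac{6990998416930}{3} = - \frac{6990986667925}{3}$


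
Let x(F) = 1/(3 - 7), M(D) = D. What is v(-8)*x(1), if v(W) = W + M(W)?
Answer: 4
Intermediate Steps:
x(F) = -1/4 (x(F) = 1/(-4) = -1/4)
v(W) = 2*W (v(W) = W + W = 2*W)
v(-8)*x(1) = (2*(-8))*(-1/4) = -16*(-1/4) = 4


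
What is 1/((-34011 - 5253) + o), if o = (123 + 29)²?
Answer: -1/16160 ≈ -6.1881e-5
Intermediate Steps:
o = 23104 (o = 152² = 23104)
1/((-34011 - 5253) + o) = 1/((-34011 - 5253) + 23104) = 1/(-39264 + 23104) = 1/(-16160) = -1/16160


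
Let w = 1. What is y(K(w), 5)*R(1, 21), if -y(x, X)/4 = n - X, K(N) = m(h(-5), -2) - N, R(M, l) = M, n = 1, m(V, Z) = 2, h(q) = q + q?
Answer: 16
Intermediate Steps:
h(q) = 2*q
K(N) = 2 - N
y(x, X) = -4 + 4*X (y(x, X) = -4*(1 - X) = -4 + 4*X)
y(K(w), 5)*R(1, 21) = (-4 + 4*5)*1 = (-4 + 20)*1 = 16*1 = 16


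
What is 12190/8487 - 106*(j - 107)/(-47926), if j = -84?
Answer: 8965003/8842347 ≈ 1.0139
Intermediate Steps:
12190/8487 - 106*(j - 107)/(-47926) = 12190/8487 - 106*(-84 - 107)/(-47926) = 12190*(1/8487) - 106*(-191)*(-1/47926) = 530/369 + 20246*(-1/47926) = 530/369 - 10123/23963 = 8965003/8842347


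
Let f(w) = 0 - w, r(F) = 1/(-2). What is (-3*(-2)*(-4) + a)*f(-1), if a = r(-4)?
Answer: -49/2 ≈ -24.500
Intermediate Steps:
r(F) = -1/2
f(w) = -w
a = -1/2 ≈ -0.50000
(-3*(-2)*(-4) + a)*f(-1) = (-3*(-2)*(-4) - 1/2)*(-1*(-1)) = (6*(-4) - 1/2)*1 = (-24 - 1/2)*1 = -49/2*1 = -49/2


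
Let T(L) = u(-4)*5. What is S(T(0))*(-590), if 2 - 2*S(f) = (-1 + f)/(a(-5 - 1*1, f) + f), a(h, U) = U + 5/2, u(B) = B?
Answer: -2124/5 ≈ -424.80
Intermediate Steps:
T(L) = -20 (T(L) = -4*5 = -20)
a(h, U) = 5/2 + U (a(h, U) = U + 5*(½) = U + 5/2 = 5/2 + U)
S(f) = 1 - (-1 + f)/(2*(5/2 + 2*f)) (S(f) = 1 - (-1 + f)/(2*((5/2 + f) + f)) = 1 - (-1 + f)/(2*(5/2 + 2*f)))
S(T(0))*(-590) = (3*(2 - 20)/(5 + 4*(-20)))*(-590) = (3*(-18)/(5 - 80))*(-590) = (3*(-18)/(-75))*(-590) = (3*(-1/75)*(-18))*(-590) = (18/25)*(-590) = -2124/5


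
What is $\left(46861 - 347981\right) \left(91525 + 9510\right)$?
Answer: $-30423659200$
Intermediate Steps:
$\left(46861 - 347981\right) \left(91525 + 9510\right) = \left(-301120\right) 101035 = -30423659200$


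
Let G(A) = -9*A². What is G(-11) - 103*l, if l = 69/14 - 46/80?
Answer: -430477/280 ≈ -1537.4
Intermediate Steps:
l = 1219/280 (l = 69*(1/14) - 46*1/80 = 69/14 - 23/40 = 1219/280 ≈ 4.3536)
G(-11) - 103*l = -9*(-11)² - 103*1219/280 = -9*121 - 125557/280 = -1089 - 125557/280 = -430477/280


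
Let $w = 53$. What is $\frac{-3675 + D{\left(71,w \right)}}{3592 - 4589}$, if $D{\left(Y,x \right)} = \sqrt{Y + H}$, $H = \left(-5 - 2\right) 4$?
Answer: $\frac{3675}{997} - \frac{\sqrt{43}}{997} \approx 3.6795$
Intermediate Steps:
$H = -28$ ($H = \left(-7\right) 4 = -28$)
$D{\left(Y,x \right)} = \sqrt{-28 + Y}$ ($D{\left(Y,x \right)} = \sqrt{Y - 28} = \sqrt{-28 + Y}$)
$\frac{-3675 + D{\left(71,w \right)}}{3592 - 4589} = \frac{-3675 + \sqrt{-28 + 71}}{3592 - 4589} = \frac{-3675 + \sqrt{43}}{-997} = \left(-3675 + \sqrt{43}\right) \left(- \frac{1}{997}\right) = \frac{3675}{997} - \frac{\sqrt{43}}{997}$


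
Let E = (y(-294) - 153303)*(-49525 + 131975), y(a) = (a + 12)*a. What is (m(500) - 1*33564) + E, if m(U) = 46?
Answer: -5804101268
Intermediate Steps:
y(a) = a*(12 + a) (y(a) = (12 + a)*a = a*(12 + a))
E = -5804067750 (E = (-294*(12 - 294) - 153303)*(-49525 + 131975) = (-294*(-282) - 153303)*82450 = (82908 - 153303)*82450 = -70395*82450 = -5804067750)
(m(500) - 1*33564) + E = (46 - 1*33564) - 5804067750 = (46 - 33564) - 5804067750 = -33518 - 5804067750 = -5804101268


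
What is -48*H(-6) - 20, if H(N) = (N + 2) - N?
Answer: -116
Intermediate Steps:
H(N) = 2 (H(N) = (2 + N) - N = 2)
-48*H(-6) - 20 = -48*2 - 20 = -96 - 20 = -116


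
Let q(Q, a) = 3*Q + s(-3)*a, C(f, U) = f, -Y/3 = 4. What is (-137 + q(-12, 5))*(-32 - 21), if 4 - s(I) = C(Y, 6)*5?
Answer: -7791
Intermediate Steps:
Y = -12 (Y = -3*4 = -12)
s(I) = 64 (s(I) = 4 - (-12)*5 = 4 - 1*(-60) = 4 + 60 = 64)
q(Q, a) = 3*Q + 64*a
(-137 + q(-12, 5))*(-32 - 21) = (-137 + (3*(-12) + 64*5))*(-32 - 21) = (-137 + (-36 + 320))*(-53) = (-137 + 284)*(-53) = 147*(-53) = -7791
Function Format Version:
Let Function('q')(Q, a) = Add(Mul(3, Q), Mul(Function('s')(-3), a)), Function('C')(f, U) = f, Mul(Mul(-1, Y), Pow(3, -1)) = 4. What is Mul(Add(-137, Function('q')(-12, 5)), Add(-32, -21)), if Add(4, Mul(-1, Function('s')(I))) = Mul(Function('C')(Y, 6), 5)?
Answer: -7791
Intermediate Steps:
Y = -12 (Y = Mul(-3, 4) = -12)
Function('s')(I) = 64 (Function('s')(I) = Add(4, Mul(-1, Mul(-12, 5))) = Add(4, Mul(-1, -60)) = Add(4, 60) = 64)
Function('q')(Q, a) = Add(Mul(3, Q), Mul(64, a))
Mul(Add(-137, Function('q')(-12, 5)), Add(-32, -21)) = Mul(Add(-137, Add(Mul(3, -12), Mul(64, 5))), Add(-32, -21)) = Mul(Add(-137, Add(-36, 320)), -53) = Mul(Add(-137, 284), -53) = Mul(147, -53) = -7791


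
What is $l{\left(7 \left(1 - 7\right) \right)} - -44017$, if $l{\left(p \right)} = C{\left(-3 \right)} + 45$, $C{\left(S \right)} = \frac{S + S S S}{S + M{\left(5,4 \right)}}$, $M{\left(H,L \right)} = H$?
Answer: $44047$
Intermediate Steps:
$C{\left(S \right)} = \frac{S + S^{3}}{5 + S}$ ($C{\left(S \right)} = \frac{S + S S S}{S + 5} = \frac{S + S^{2} S}{5 + S} = \frac{S + S^{3}}{5 + S}$)
$l{\left(p \right)} = 30$ ($l{\left(p \right)} = \frac{-3 + \left(-3\right)^{3}}{5 - 3} + 45 = \frac{-3 - 27}{2} + 45 = \frac{1}{2} \left(-30\right) + 45 = -15 + 45 = 30$)
$l{\left(7 \left(1 - 7\right) \right)} - -44017 = 30 - -44017 = 30 + 44017 = 44047$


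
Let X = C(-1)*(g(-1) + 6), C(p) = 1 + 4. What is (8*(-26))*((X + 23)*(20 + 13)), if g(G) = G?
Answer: -329472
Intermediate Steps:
C(p) = 5
X = 25 (X = 5*(-1 + 6) = 5*5 = 25)
(8*(-26))*((X + 23)*(20 + 13)) = (8*(-26))*((25 + 23)*(20 + 13)) = -9984*33 = -208*1584 = -329472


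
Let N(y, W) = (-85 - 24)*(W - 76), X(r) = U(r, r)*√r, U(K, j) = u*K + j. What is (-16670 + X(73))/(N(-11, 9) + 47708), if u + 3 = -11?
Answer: -10/33 - 949*√73/55011 ≈ -0.45042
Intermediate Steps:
u = -14 (u = -3 - 11 = -14)
U(K, j) = j - 14*K (U(K, j) = -14*K + j = j - 14*K)
X(r) = -13*r^(3/2) (X(r) = (r - 14*r)*√r = (-13*r)*√r = -13*r^(3/2))
N(y, W) = 8284 - 109*W (N(y, W) = -109*(-76 + W) = 8284 - 109*W)
(-16670 + X(73))/(N(-11, 9) + 47708) = (-16670 - 949*√73)/((8284 - 109*9) + 47708) = (-16670 - 949*√73)/((8284 - 981) + 47708) = (-16670 - 949*√73)/(7303 + 47708) = (-16670 - 949*√73)/55011 = (-16670 - 949*√73)*(1/55011) = -10/33 - 949*√73/55011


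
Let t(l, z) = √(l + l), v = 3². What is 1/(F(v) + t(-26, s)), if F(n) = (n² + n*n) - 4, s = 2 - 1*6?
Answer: 79/12508 - I*√13/12508 ≈ 0.006316 - 0.00028826*I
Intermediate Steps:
s = -4 (s = 2 - 6 = -4)
v = 9
t(l, z) = √2*√l (t(l, z) = √(2*l) = √2*√l)
F(n) = -4 + 2*n² (F(n) = (n² + n²) - 4 = 2*n² - 4 = -4 + 2*n²)
1/(F(v) + t(-26, s)) = 1/((-4 + 2*9²) + √2*√(-26)) = 1/((-4 + 2*81) + √2*(I*√26)) = 1/((-4 + 162) + 2*I*√13) = 1/(158 + 2*I*√13)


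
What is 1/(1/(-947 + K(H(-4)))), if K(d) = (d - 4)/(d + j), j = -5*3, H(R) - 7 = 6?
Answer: -1903/2 ≈ -951.50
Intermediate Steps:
H(R) = 13 (H(R) = 7 + 6 = 13)
j = -15
K(d) = (-4 + d)/(-15 + d) (K(d) = (d - 4)/(d - 15) = (-4 + d)/(-15 + d))
1/(1/(-947 + K(H(-4)))) = 1/(1/(-947 + (-4 + 13)/(-15 + 13))) = 1/(1/(-947 + 9/(-2))) = 1/(1/(-947 - ½*9)) = 1/(1/(-947 - 9/2)) = 1/(1/(-1903/2)) = 1/(-2/1903) = -1903/2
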